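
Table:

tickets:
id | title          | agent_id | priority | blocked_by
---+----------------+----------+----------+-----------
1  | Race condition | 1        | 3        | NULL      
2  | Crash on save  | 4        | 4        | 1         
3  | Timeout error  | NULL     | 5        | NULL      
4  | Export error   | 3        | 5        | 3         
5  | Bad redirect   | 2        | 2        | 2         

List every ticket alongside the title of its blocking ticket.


This is a self-join: tickets is joined to a second copy of itself, matching each row's blocked_by to another row's id. Use LEFT JOIN so rows with blocked_by=NULL are kept.
  - ticket 1 (Race condition): blocked_by=NULL -> NULL
  - ticket 2 (Crash on save): blocked_by=1 -> Race condition
  - ticket 3 (Timeout error): blocked_by=NULL -> NULL
  - ticket 4 (Export error): blocked_by=3 -> Timeout error
  - ticket 5 (Bad redirect): blocked_by=2 -> Crash on save

SQL:
SELECT a.title AS item, b.title AS blocked_by
FROM tickets a
LEFT JOIN tickets b ON a.blocked_by = b.id

Result:
item           | blocked_by    
---------------+---------------
Race condition | NULL          
Crash on save  | Race condition
Timeout error  | NULL          
Export error   | Timeout error 
Bad redirect   | Crash on save 


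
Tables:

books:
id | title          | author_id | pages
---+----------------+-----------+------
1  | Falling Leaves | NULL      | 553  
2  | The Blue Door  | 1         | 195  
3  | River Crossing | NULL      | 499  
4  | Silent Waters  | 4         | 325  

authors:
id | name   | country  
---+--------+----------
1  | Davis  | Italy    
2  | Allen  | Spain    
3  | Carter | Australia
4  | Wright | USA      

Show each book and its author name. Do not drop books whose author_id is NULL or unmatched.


LEFT JOIN keeps every row from books (the left table); where author_id has no match in authors, the author columns become NULL. Walk through each book:
  - book 1 (Falling Leaves): author_id=NULL, no match -> kept with NULL
  - book 2 (The Blue Door): author_id=1 -> matches Davis
  - book 3 (River Crossing): author_id=NULL, no match -> kept with NULL
  - book 4 (Silent Waters): author_id=4 -> matches Wright
All 4 rows appear; 2 have NULL author.

SQL:
SELECT a.title, b.name AS author
FROM books a
LEFT JOIN authors b ON a.author_id = b.id

Result:
title          | author
---------------+-------
Falling Leaves | NULL  
The Blue Door  | Davis 
River Crossing | NULL  
Silent Waters  | Wright


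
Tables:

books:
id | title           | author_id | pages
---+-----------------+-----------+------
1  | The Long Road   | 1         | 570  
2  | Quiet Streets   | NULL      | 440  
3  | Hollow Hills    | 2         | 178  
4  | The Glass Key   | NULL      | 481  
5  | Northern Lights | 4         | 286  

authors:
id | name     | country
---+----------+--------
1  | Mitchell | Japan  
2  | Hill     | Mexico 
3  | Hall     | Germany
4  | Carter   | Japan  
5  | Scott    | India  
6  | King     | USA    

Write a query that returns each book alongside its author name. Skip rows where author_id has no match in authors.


INNER JOIN keeps only books rows whose author_id matches an id in authors. Walk through each book:
  - book 1 (The Long Road): author_id=1 -> matches Mitchell
  - book 2 (Quiet Streets): author_id=NULL, no match -> dropped
  - book 3 (Hollow Hills): author_id=2 -> matches Hill
  - book 4 (The Glass Key): author_id=NULL, no match -> dropped
  - book 5 (Northern Lights): author_id=4 -> matches Carter
So 2 of 5 rows are dropped.

SQL:
SELECT a.title, b.name AS author
FROM books a
INNER JOIN authors b ON a.author_id = b.id

Result:
title           | author  
----------------+---------
The Long Road   | Mitchell
Hollow Hills    | Hill    
Northern Lights | Carter  


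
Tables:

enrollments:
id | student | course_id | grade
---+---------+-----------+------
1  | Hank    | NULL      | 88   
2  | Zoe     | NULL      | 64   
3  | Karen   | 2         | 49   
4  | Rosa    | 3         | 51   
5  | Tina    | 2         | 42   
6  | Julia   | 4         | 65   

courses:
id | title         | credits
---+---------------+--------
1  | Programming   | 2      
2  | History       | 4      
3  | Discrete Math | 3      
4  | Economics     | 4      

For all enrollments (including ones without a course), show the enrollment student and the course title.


LEFT JOIN keeps every row from enrollments (the left table); where course_id has no match in courses, the course columns become NULL. Walk through each enrollment:
  - enrollment 1 (Hank): course_id=NULL, no match -> kept with NULL
  - enrollment 2 (Zoe): course_id=NULL, no match -> kept with NULL
  - enrollment 3 (Karen): course_id=2 -> matches History
  - enrollment 4 (Rosa): course_id=3 -> matches Discrete Math
  - enrollment 5 (Tina): course_id=2 -> matches History
  - enrollment 6 (Julia): course_id=4 -> matches Economics
All 6 rows appear; 2 have NULL course.

SQL:
SELECT a.student, b.title AS course
FROM enrollments a
LEFT JOIN courses b ON a.course_id = b.id

Result:
student | course       
--------+--------------
Hank    | NULL         
Zoe     | NULL         
Karen   | History      
Rosa    | Discrete Math
Tina    | History      
Julia   | Economics    


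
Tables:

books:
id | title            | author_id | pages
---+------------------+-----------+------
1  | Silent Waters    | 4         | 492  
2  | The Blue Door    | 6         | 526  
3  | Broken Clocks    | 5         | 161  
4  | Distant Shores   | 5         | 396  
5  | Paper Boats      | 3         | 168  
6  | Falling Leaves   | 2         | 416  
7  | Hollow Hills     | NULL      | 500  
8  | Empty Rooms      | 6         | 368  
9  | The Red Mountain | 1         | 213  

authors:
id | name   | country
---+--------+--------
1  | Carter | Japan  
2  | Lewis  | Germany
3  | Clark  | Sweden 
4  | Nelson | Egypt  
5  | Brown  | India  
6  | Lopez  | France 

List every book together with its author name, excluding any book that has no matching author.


INNER JOIN keeps only books rows whose author_id matches an id in authors. Walk through each book:
  - book 1 (Silent Waters): author_id=4 -> matches Nelson
  - book 2 (The Blue Door): author_id=6 -> matches Lopez
  - book 3 (Broken Clocks): author_id=5 -> matches Brown
  - book 4 (Distant Shores): author_id=5 -> matches Brown
  - book 5 (Paper Boats): author_id=3 -> matches Clark
  - book 6 (Falling Leaves): author_id=2 -> matches Lewis
  - book 7 (Hollow Hills): author_id=NULL, no match -> dropped
  - book 8 (Empty Rooms): author_id=6 -> matches Lopez
  - book 9 (The Red Mountain): author_id=1 -> matches Carter
So 1 of 9 rows is dropped.

SQL:
SELECT a.title, b.name AS author
FROM books a
INNER JOIN authors b ON a.author_id = b.id

Result:
title            | author
-----------------+-------
Silent Waters    | Nelson
The Blue Door    | Lopez 
Broken Clocks    | Brown 
Distant Shores   | Brown 
Paper Boats      | Clark 
Falling Leaves   | Lewis 
Empty Rooms      | Lopez 
The Red Mountain | Carter


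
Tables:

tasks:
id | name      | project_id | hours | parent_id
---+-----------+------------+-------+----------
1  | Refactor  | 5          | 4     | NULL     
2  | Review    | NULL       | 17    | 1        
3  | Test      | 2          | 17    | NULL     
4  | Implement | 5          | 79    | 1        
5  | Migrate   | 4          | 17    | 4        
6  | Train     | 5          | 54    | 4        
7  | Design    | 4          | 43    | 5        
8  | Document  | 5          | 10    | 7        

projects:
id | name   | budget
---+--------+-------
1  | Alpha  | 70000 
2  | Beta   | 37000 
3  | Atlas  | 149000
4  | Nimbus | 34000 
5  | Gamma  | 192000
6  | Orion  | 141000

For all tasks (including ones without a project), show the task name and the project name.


LEFT JOIN keeps every row from tasks (the left table); where project_id has no match in projects, the project columns become NULL. Walk through each task:
  - task 1 (Refactor): project_id=5 -> matches Gamma
  - task 2 (Review): project_id=NULL, no match -> kept with NULL
  - task 3 (Test): project_id=2 -> matches Beta
  - task 4 (Implement): project_id=5 -> matches Gamma
  - task 5 (Migrate): project_id=4 -> matches Nimbus
  - task 6 (Train): project_id=5 -> matches Gamma
  - task 7 (Design): project_id=4 -> matches Nimbus
  - task 8 (Document): project_id=5 -> matches Gamma
All 8 rows appear; 1 has NULL project.

SQL:
SELECT a.name, b.name AS project
FROM tasks a
LEFT JOIN projects b ON a.project_id = b.id

Result:
name      | project
----------+--------
Refactor  | Gamma  
Review    | NULL   
Test      | Beta   
Implement | Gamma  
Migrate   | Nimbus 
Train     | Gamma  
Design    | Nimbus 
Document  | Gamma  


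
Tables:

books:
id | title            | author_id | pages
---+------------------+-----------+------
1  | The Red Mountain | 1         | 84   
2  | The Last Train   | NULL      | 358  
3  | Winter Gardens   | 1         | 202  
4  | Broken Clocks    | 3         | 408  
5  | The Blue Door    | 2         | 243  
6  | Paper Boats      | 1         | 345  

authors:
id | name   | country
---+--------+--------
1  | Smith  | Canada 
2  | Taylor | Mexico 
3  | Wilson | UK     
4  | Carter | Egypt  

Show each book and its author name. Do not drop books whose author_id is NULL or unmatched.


LEFT JOIN keeps every row from books (the left table); where author_id has no match in authors, the author columns become NULL. Walk through each book:
  - book 1 (The Red Mountain): author_id=1 -> matches Smith
  - book 2 (The Last Train): author_id=NULL, no match -> kept with NULL
  - book 3 (Winter Gardens): author_id=1 -> matches Smith
  - book 4 (Broken Clocks): author_id=3 -> matches Wilson
  - book 5 (The Blue Door): author_id=2 -> matches Taylor
  - book 6 (Paper Boats): author_id=1 -> matches Smith
All 6 rows appear; 1 has NULL author.

SQL:
SELECT a.title, b.name AS author
FROM books a
LEFT JOIN authors b ON a.author_id = b.id

Result:
title            | author
-----------------+-------
The Red Mountain | Smith 
The Last Train   | NULL  
Winter Gardens   | Smith 
Broken Clocks    | Wilson
The Blue Door    | Taylor
Paper Boats      | Smith 


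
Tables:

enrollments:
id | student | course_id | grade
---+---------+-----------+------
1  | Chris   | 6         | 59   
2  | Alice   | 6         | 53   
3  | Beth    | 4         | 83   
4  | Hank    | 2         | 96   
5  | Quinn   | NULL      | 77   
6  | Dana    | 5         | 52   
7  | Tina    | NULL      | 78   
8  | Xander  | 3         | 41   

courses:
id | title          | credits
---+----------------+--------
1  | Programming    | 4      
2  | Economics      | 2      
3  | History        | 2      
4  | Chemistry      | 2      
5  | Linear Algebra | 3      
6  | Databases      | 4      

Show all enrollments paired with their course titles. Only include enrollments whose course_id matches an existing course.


INNER JOIN keeps only enrollments rows whose course_id matches an id in courses. Walk through each enrollment:
  - enrollment 1 (Chris): course_id=6 -> matches Databases
  - enrollment 2 (Alice): course_id=6 -> matches Databases
  - enrollment 3 (Beth): course_id=4 -> matches Chemistry
  - enrollment 4 (Hank): course_id=2 -> matches Economics
  - enrollment 5 (Quinn): course_id=NULL, no match -> dropped
  - enrollment 6 (Dana): course_id=5 -> matches Linear Algebra
  - enrollment 7 (Tina): course_id=NULL, no match -> dropped
  - enrollment 8 (Xander): course_id=3 -> matches History
So 2 of 8 rows are dropped.

SQL:
SELECT a.student, b.title AS course
FROM enrollments a
INNER JOIN courses b ON a.course_id = b.id

Result:
student | course        
--------+---------------
Chris   | Databases     
Alice   | Databases     
Beth    | Chemistry     
Hank    | Economics     
Dana    | Linear Algebra
Xander  | History       


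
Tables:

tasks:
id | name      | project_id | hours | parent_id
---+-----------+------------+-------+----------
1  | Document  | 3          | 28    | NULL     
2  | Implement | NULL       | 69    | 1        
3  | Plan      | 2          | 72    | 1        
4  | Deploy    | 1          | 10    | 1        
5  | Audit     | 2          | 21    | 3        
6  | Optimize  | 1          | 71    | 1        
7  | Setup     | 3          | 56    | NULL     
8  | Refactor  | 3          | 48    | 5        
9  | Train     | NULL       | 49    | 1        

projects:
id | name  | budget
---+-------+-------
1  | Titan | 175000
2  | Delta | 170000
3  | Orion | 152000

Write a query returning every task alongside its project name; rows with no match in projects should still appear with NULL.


LEFT JOIN keeps every row from tasks (the left table); where project_id has no match in projects, the project columns become NULL. Walk through each task:
  - task 1 (Document): project_id=3 -> matches Orion
  - task 2 (Implement): project_id=NULL, no match -> kept with NULL
  - task 3 (Plan): project_id=2 -> matches Delta
  - task 4 (Deploy): project_id=1 -> matches Titan
  - task 5 (Audit): project_id=2 -> matches Delta
  - task 6 (Optimize): project_id=1 -> matches Titan
  - task 7 (Setup): project_id=3 -> matches Orion
  - task 8 (Refactor): project_id=3 -> matches Orion
  - task 9 (Train): project_id=NULL, no match -> kept with NULL
All 9 rows appear; 2 have NULL project.

SQL:
SELECT a.name, b.name AS project
FROM tasks a
LEFT JOIN projects b ON a.project_id = b.id

Result:
name      | project
----------+--------
Document  | Orion  
Implement | NULL   
Plan      | Delta  
Deploy    | Titan  
Audit     | Delta  
Optimize  | Titan  
Setup     | Orion  
Refactor  | Orion  
Train     | NULL   


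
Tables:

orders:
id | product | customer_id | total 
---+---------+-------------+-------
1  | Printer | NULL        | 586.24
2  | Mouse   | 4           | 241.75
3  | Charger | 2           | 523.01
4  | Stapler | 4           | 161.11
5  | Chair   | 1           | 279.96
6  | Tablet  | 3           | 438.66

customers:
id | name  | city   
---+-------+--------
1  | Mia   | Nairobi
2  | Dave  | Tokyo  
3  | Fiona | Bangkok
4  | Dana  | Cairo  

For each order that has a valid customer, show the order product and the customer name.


INNER JOIN keeps only orders rows whose customer_id matches an id in customers. Walk through each order:
  - order 1 (Printer): customer_id=NULL, no match -> dropped
  - order 2 (Mouse): customer_id=4 -> matches Dana
  - order 3 (Charger): customer_id=2 -> matches Dave
  - order 4 (Stapler): customer_id=4 -> matches Dana
  - order 5 (Chair): customer_id=1 -> matches Mia
  - order 6 (Tablet): customer_id=3 -> matches Fiona
So 1 of 6 rows is dropped.

SQL:
SELECT a.product, b.name AS customer
FROM orders a
INNER JOIN customers b ON a.customer_id = b.id

Result:
product | customer
--------+---------
Mouse   | Dana    
Charger | Dave    
Stapler | Dana    
Chair   | Mia     
Tablet  | Fiona   


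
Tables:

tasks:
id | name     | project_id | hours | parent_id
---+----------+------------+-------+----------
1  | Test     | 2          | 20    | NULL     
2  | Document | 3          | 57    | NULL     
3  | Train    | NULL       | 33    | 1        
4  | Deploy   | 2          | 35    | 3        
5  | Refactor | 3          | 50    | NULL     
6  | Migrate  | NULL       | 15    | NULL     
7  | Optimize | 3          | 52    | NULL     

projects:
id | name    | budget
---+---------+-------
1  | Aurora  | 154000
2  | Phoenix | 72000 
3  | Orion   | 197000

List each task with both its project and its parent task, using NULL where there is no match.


Two LEFT JOINs from the same base table tasks: one to projects via project_id, one to tasks itself via parent_id. Both are LEFT so every task is preserved.
Match against projects:
  - task 1 (Test): project_id=2 -> matches Phoenix
  - task 2 (Document): project_id=3 -> matches Orion
  - task 3 (Train): project_id=NULL, no match -> kept with NULL
  - task 4 (Deploy): project_id=2 -> matches Phoenix
  - task 5 (Refactor): project_id=3 -> matches Orion
  - task 6 (Migrate): project_id=NULL, no match -> kept with NULL
  - task 7 (Optimize): project_id=3 -> matches Orion
Match against tasks (self):
  - task 1 (Test): parent_id=NULL -> NULL
  - task 2 (Document): parent_id=NULL -> NULL
  - task 3 (Train): parent_id=1 -> Test
  - task 4 (Deploy): parent_id=3 -> Train
  - task 5 (Refactor): parent_id=NULL -> NULL
  - task 6 (Migrate): parent_id=NULL -> NULL
  - task 7 (Optimize): parent_id=NULL -> NULL

SQL:
SELECT a.name, b.name AS project, c.name AS parent
FROM tasks a
LEFT JOIN projects b ON a.project_id = b.id
LEFT JOIN tasks c ON a.parent_id = c.id

Result:
name     | project | parent
---------+---------+-------
Test     | Phoenix | NULL  
Document | Orion   | NULL  
Train    | NULL    | Test  
Deploy   | Phoenix | Train 
Refactor | Orion   | NULL  
Migrate  | NULL    | NULL  
Optimize | Orion   | NULL  


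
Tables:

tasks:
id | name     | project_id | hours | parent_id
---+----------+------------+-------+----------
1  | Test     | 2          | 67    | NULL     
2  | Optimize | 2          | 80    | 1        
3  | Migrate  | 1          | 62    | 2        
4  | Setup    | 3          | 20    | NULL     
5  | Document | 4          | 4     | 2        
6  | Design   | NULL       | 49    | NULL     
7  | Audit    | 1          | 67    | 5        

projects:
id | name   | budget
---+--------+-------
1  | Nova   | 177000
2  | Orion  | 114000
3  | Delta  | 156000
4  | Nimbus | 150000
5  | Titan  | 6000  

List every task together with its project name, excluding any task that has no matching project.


INNER JOIN keeps only tasks rows whose project_id matches an id in projects. Walk through each task:
  - task 1 (Test): project_id=2 -> matches Orion
  - task 2 (Optimize): project_id=2 -> matches Orion
  - task 3 (Migrate): project_id=1 -> matches Nova
  - task 4 (Setup): project_id=3 -> matches Delta
  - task 5 (Document): project_id=4 -> matches Nimbus
  - task 6 (Design): project_id=NULL, no match -> dropped
  - task 7 (Audit): project_id=1 -> matches Nova
So 1 of 7 rows is dropped.

SQL:
SELECT a.name, b.name AS project
FROM tasks a
INNER JOIN projects b ON a.project_id = b.id

Result:
name     | project
---------+--------
Test     | Orion  
Optimize | Orion  
Migrate  | Nova   
Setup    | Delta  
Document | Nimbus 
Audit    | Nova   


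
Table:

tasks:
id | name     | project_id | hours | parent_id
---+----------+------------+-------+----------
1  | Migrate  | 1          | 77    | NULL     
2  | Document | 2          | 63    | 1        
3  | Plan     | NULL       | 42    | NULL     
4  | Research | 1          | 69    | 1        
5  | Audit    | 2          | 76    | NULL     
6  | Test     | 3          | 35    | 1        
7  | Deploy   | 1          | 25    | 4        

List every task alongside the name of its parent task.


This is a self-join: tasks is joined to a second copy of itself, matching each row's parent_id to another row's id. Use LEFT JOIN so rows with parent_id=NULL are kept.
  - task 1 (Migrate): parent_id=NULL -> NULL
  - task 2 (Document): parent_id=1 -> Migrate
  - task 3 (Plan): parent_id=NULL -> NULL
  - task 4 (Research): parent_id=1 -> Migrate
  - task 5 (Audit): parent_id=NULL -> NULL
  - task 6 (Test): parent_id=1 -> Migrate
  - task 7 (Deploy): parent_id=4 -> Research

SQL:
SELECT a.name AS item, b.name AS parent
FROM tasks a
LEFT JOIN tasks b ON a.parent_id = b.id

Result:
item     | parent  
---------+---------
Migrate  | NULL    
Document | Migrate 
Plan     | NULL    
Research | Migrate 
Audit    | NULL    
Test     | Migrate 
Deploy   | Research


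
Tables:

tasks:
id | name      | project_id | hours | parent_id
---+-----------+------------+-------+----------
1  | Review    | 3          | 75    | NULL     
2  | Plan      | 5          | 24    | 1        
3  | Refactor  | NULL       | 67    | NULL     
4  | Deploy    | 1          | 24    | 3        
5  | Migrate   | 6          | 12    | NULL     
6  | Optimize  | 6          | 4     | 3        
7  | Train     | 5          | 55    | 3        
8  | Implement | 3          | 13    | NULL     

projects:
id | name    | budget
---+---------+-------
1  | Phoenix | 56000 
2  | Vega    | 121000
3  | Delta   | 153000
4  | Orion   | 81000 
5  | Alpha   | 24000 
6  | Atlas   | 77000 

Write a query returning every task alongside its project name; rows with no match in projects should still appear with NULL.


LEFT JOIN keeps every row from tasks (the left table); where project_id has no match in projects, the project columns become NULL. Walk through each task:
  - task 1 (Review): project_id=3 -> matches Delta
  - task 2 (Plan): project_id=5 -> matches Alpha
  - task 3 (Refactor): project_id=NULL, no match -> kept with NULL
  - task 4 (Deploy): project_id=1 -> matches Phoenix
  - task 5 (Migrate): project_id=6 -> matches Atlas
  - task 6 (Optimize): project_id=6 -> matches Atlas
  - task 7 (Train): project_id=5 -> matches Alpha
  - task 8 (Implement): project_id=3 -> matches Delta
All 8 rows appear; 1 has NULL project.

SQL:
SELECT a.name, b.name AS project
FROM tasks a
LEFT JOIN projects b ON a.project_id = b.id

Result:
name      | project
----------+--------
Review    | Delta  
Plan      | Alpha  
Refactor  | NULL   
Deploy    | Phoenix
Migrate   | Atlas  
Optimize  | Atlas  
Train     | Alpha  
Implement | Delta  


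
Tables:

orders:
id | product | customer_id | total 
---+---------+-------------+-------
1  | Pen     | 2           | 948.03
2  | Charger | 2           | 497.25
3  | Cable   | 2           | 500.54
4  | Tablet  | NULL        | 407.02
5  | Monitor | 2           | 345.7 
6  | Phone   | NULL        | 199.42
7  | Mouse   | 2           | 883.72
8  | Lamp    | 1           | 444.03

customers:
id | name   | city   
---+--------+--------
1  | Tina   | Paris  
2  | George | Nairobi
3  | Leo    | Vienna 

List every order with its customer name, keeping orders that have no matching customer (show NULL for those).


LEFT JOIN keeps every row from orders (the left table); where customer_id has no match in customers, the customer columns become NULL. Walk through each order:
  - order 1 (Pen): customer_id=2 -> matches George
  - order 2 (Charger): customer_id=2 -> matches George
  - order 3 (Cable): customer_id=2 -> matches George
  - order 4 (Tablet): customer_id=NULL, no match -> kept with NULL
  - order 5 (Monitor): customer_id=2 -> matches George
  - order 6 (Phone): customer_id=NULL, no match -> kept with NULL
  - order 7 (Mouse): customer_id=2 -> matches George
  - order 8 (Lamp): customer_id=1 -> matches Tina
All 8 rows appear; 2 have NULL customer.

SQL:
SELECT a.product, b.name AS customer
FROM orders a
LEFT JOIN customers b ON a.customer_id = b.id

Result:
product | customer
--------+---------
Pen     | George  
Charger | George  
Cable   | George  
Tablet  | NULL    
Monitor | George  
Phone   | NULL    
Mouse   | George  
Lamp    | Tina    


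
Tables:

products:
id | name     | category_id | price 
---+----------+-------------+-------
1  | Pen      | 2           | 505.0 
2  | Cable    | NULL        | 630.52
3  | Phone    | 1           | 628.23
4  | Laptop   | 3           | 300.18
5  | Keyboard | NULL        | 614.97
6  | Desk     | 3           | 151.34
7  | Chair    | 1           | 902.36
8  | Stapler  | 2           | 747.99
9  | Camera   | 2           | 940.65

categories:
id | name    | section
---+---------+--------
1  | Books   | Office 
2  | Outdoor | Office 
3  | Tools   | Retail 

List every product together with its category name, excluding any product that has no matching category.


INNER JOIN keeps only products rows whose category_id matches an id in categories. Walk through each product:
  - product 1 (Pen): category_id=2 -> matches Outdoor
  - product 2 (Cable): category_id=NULL, no match -> dropped
  - product 3 (Phone): category_id=1 -> matches Books
  - product 4 (Laptop): category_id=3 -> matches Tools
  - product 5 (Keyboard): category_id=NULL, no match -> dropped
  - product 6 (Desk): category_id=3 -> matches Tools
  - product 7 (Chair): category_id=1 -> matches Books
  - product 8 (Stapler): category_id=2 -> matches Outdoor
  - product 9 (Camera): category_id=2 -> matches Outdoor
So 2 of 9 rows are dropped.

SQL:
SELECT a.name, b.name AS category
FROM products a
INNER JOIN categories b ON a.category_id = b.id

Result:
name    | category
--------+---------
Pen     | Outdoor 
Phone   | Books   
Laptop  | Tools   
Desk    | Tools   
Chair   | Books   
Stapler | Outdoor 
Camera  | Outdoor 


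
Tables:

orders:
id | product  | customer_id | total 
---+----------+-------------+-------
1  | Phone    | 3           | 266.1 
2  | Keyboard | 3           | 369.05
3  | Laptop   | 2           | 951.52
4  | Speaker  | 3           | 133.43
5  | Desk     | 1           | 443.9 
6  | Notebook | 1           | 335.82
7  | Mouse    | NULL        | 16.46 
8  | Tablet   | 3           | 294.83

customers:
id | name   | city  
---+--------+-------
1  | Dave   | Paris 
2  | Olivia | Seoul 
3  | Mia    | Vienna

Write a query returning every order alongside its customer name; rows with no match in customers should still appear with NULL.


LEFT JOIN keeps every row from orders (the left table); where customer_id has no match in customers, the customer columns become NULL. Walk through each order:
  - order 1 (Phone): customer_id=3 -> matches Mia
  - order 2 (Keyboard): customer_id=3 -> matches Mia
  - order 3 (Laptop): customer_id=2 -> matches Olivia
  - order 4 (Speaker): customer_id=3 -> matches Mia
  - order 5 (Desk): customer_id=1 -> matches Dave
  - order 6 (Notebook): customer_id=1 -> matches Dave
  - order 7 (Mouse): customer_id=NULL, no match -> kept with NULL
  - order 8 (Tablet): customer_id=3 -> matches Mia
All 8 rows appear; 1 has NULL customer.

SQL:
SELECT a.product, b.name AS customer
FROM orders a
LEFT JOIN customers b ON a.customer_id = b.id

Result:
product  | customer
---------+---------
Phone    | Mia     
Keyboard | Mia     
Laptop   | Olivia  
Speaker  | Mia     
Desk     | Dave    
Notebook | Dave    
Mouse    | NULL    
Tablet   | Mia     


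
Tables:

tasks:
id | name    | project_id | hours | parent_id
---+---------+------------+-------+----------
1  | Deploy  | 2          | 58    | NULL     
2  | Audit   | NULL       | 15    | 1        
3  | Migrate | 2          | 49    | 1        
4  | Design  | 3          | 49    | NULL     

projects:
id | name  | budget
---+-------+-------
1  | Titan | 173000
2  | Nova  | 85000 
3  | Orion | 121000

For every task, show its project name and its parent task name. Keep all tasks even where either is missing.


Two LEFT JOINs from the same base table tasks: one to projects via project_id, one to tasks itself via parent_id. Both are LEFT so every task is preserved.
Match against projects:
  - task 1 (Deploy): project_id=2 -> matches Nova
  - task 2 (Audit): project_id=NULL, no match -> kept with NULL
  - task 3 (Migrate): project_id=2 -> matches Nova
  - task 4 (Design): project_id=3 -> matches Orion
Match against tasks (self):
  - task 1 (Deploy): parent_id=NULL -> NULL
  - task 2 (Audit): parent_id=1 -> Deploy
  - task 3 (Migrate): parent_id=1 -> Deploy
  - task 4 (Design): parent_id=NULL -> NULL

SQL:
SELECT a.name, b.name AS project, c.name AS parent
FROM tasks a
LEFT JOIN projects b ON a.project_id = b.id
LEFT JOIN tasks c ON a.parent_id = c.id

Result:
name    | project | parent
--------+---------+-------
Deploy  | Nova    | NULL  
Audit   | NULL    | Deploy
Migrate | Nova    | Deploy
Design  | Orion   | NULL  


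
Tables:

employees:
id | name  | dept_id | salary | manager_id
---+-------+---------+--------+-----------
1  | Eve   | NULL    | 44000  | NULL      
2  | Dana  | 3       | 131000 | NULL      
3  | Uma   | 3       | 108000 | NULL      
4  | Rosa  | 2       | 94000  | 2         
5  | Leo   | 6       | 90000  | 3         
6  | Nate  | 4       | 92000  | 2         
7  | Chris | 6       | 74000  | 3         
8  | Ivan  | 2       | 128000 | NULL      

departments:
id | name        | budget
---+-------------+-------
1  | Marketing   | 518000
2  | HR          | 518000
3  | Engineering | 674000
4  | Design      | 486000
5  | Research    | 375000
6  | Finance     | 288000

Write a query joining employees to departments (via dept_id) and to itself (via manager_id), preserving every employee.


Two LEFT JOINs from the same base table employees: one to departments via dept_id, one to employees itself via manager_id. Both are LEFT so every employee is preserved.
Match against departments:
  - employee 1 (Eve): dept_id=NULL, no match -> kept with NULL
  - employee 2 (Dana): dept_id=3 -> matches Engineering
  - employee 3 (Uma): dept_id=3 -> matches Engineering
  - employee 4 (Rosa): dept_id=2 -> matches HR
  - employee 5 (Leo): dept_id=6 -> matches Finance
  - employee 6 (Nate): dept_id=4 -> matches Design
  - employee 7 (Chris): dept_id=6 -> matches Finance
  - employee 8 (Ivan): dept_id=2 -> matches HR
Match against employees (self):
  - employee 1 (Eve): manager_id=NULL -> NULL
  - employee 2 (Dana): manager_id=NULL -> NULL
  - employee 3 (Uma): manager_id=NULL -> NULL
  - employee 4 (Rosa): manager_id=2 -> Dana
  - employee 5 (Leo): manager_id=3 -> Uma
  - employee 6 (Nate): manager_id=2 -> Dana
  - employee 7 (Chris): manager_id=3 -> Uma
  - employee 8 (Ivan): manager_id=NULL -> NULL

SQL:
SELECT a.name, b.name AS department, c.name AS manager
FROM employees a
LEFT JOIN departments b ON a.dept_id = b.id
LEFT JOIN employees c ON a.manager_id = c.id

Result:
name  | department  | manager
------+-------------+--------
Eve   | NULL        | NULL   
Dana  | Engineering | NULL   
Uma   | Engineering | NULL   
Rosa  | HR          | Dana   
Leo   | Finance     | Uma    
Nate  | Design      | Dana   
Chris | Finance     | Uma    
Ivan  | HR          | NULL   


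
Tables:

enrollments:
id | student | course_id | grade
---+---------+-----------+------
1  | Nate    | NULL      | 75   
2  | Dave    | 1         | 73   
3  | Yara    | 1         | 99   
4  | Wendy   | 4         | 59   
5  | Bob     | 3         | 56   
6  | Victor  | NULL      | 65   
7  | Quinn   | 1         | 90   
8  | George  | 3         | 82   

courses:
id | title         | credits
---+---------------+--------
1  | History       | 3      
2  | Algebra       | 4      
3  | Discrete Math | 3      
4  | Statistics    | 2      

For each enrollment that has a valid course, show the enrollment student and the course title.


INNER JOIN keeps only enrollments rows whose course_id matches an id in courses. Walk through each enrollment:
  - enrollment 1 (Nate): course_id=NULL, no match -> dropped
  - enrollment 2 (Dave): course_id=1 -> matches History
  - enrollment 3 (Yara): course_id=1 -> matches History
  - enrollment 4 (Wendy): course_id=4 -> matches Statistics
  - enrollment 5 (Bob): course_id=3 -> matches Discrete Math
  - enrollment 6 (Victor): course_id=NULL, no match -> dropped
  - enrollment 7 (Quinn): course_id=1 -> matches History
  - enrollment 8 (George): course_id=3 -> matches Discrete Math
So 2 of 8 rows are dropped.

SQL:
SELECT a.student, b.title AS course
FROM enrollments a
INNER JOIN courses b ON a.course_id = b.id

Result:
student | course       
--------+--------------
Dave    | History      
Yara    | History      
Wendy   | Statistics   
Bob     | Discrete Math
Quinn   | History      
George  | Discrete Math


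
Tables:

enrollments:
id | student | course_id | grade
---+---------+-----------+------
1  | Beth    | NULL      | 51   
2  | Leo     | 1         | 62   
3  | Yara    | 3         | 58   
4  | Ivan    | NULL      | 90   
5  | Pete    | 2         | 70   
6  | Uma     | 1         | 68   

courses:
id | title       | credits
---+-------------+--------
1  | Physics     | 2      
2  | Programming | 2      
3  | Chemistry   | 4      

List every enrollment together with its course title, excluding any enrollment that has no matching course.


INNER JOIN keeps only enrollments rows whose course_id matches an id in courses. Walk through each enrollment:
  - enrollment 1 (Beth): course_id=NULL, no match -> dropped
  - enrollment 2 (Leo): course_id=1 -> matches Physics
  - enrollment 3 (Yara): course_id=3 -> matches Chemistry
  - enrollment 4 (Ivan): course_id=NULL, no match -> dropped
  - enrollment 5 (Pete): course_id=2 -> matches Programming
  - enrollment 6 (Uma): course_id=1 -> matches Physics
So 2 of 6 rows are dropped.

SQL:
SELECT a.student, b.title AS course
FROM enrollments a
INNER JOIN courses b ON a.course_id = b.id

Result:
student | course     
--------+------------
Leo     | Physics    
Yara    | Chemistry  
Pete    | Programming
Uma     | Physics    


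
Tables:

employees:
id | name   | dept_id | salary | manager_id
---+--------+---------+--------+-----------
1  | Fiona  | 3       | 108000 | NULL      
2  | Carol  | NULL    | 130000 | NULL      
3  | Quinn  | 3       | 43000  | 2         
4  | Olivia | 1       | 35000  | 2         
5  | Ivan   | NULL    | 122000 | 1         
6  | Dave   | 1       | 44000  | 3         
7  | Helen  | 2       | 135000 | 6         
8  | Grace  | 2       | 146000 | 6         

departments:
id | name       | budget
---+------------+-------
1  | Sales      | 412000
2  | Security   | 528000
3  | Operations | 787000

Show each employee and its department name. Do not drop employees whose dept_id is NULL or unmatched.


LEFT JOIN keeps every row from employees (the left table); where dept_id has no match in departments, the department columns become NULL. Walk through each employee:
  - employee 1 (Fiona): dept_id=3 -> matches Operations
  - employee 2 (Carol): dept_id=NULL, no match -> kept with NULL
  - employee 3 (Quinn): dept_id=3 -> matches Operations
  - employee 4 (Olivia): dept_id=1 -> matches Sales
  - employee 5 (Ivan): dept_id=NULL, no match -> kept with NULL
  - employee 6 (Dave): dept_id=1 -> matches Sales
  - employee 7 (Helen): dept_id=2 -> matches Security
  - employee 8 (Grace): dept_id=2 -> matches Security
All 8 rows appear; 2 have NULL department.

SQL:
SELECT a.name, b.name AS department
FROM employees a
LEFT JOIN departments b ON a.dept_id = b.id

Result:
name   | department
-------+-----------
Fiona  | Operations
Carol  | NULL      
Quinn  | Operations
Olivia | Sales     
Ivan   | NULL      
Dave   | Sales     
Helen  | Security  
Grace  | Security  


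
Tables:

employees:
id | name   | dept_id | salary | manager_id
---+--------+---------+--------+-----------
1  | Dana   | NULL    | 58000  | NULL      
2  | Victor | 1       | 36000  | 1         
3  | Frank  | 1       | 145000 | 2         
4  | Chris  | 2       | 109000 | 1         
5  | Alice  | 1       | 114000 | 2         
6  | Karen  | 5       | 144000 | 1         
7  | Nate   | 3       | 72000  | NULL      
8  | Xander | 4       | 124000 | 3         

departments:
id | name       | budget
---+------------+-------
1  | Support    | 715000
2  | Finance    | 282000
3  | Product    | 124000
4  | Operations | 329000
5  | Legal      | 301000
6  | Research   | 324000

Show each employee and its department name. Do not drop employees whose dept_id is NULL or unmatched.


LEFT JOIN keeps every row from employees (the left table); where dept_id has no match in departments, the department columns become NULL. Walk through each employee:
  - employee 1 (Dana): dept_id=NULL, no match -> kept with NULL
  - employee 2 (Victor): dept_id=1 -> matches Support
  - employee 3 (Frank): dept_id=1 -> matches Support
  - employee 4 (Chris): dept_id=2 -> matches Finance
  - employee 5 (Alice): dept_id=1 -> matches Support
  - employee 6 (Karen): dept_id=5 -> matches Legal
  - employee 7 (Nate): dept_id=3 -> matches Product
  - employee 8 (Xander): dept_id=4 -> matches Operations
All 8 rows appear; 1 has NULL department.

SQL:
SELECT a.name, b.name AS department
FROM employees a
LEFT JOIN departments b ON a.dept_id = b.id

Result:
name   | department
-------+-----------
Dana   | NULL      
Victor | Support   
Frank  | Support   
Chris  | Finance   
Alice  | Support   
Karen  | Legal     
Nate   | Product   
Xander | Operations


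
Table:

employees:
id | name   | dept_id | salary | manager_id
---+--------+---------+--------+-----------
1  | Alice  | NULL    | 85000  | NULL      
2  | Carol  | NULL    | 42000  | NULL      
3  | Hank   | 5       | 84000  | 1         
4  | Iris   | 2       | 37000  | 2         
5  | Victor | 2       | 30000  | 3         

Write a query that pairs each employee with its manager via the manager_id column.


This is a self-join: employees is joined to a second copy of itself, matching each row's manager_id to another row's id. Use LEFT JOIN so rows with manager_id=NULL are kept.
  - employee 1 (Alice): manager_id=NULL -> NULL
  - employee 2 (Carol): manager_id=NULL -> NULL
  - employee 3 (Hank): manager_id=1 -> Alice
  - employee 4 (Iris): manager_id=2 -> Carol
  - employee 5 (Victor): manager_id=3 -> Hank

SQL:
SELECT a.name AS item, b.name AS manager
FROM employees a
LEFT JOIN employees b ON a.manager_id = b.id

Result:
item   | manager
-------+--------
Alice  | NULL   
Carol  | NULL   
Hank   | Alice  
Iris   | Carol  
Victor | Hank   


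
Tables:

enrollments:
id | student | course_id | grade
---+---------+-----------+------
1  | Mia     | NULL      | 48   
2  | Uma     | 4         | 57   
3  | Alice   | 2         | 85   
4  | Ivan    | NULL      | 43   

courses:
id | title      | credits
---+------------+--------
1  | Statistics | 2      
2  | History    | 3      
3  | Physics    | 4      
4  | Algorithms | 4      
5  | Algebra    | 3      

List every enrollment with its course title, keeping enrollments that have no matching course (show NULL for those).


LEFT JOIN keeps every row from enrollments (the left table); where course_id has no match in courses, the course columns become NULL. Walk through each enrollment:
  - enrollment 1 (Mia): course_id=NULL, no match -> kept with NULL
  - enrollment 2 (Uma): course_id=4 -> matches Algorithms
  - enrollment 3 (Alice): course_id=2 -> matches History
  - enrollment 4 (Ivan): course_id=NULL, no match -> kept with NULL
All 4 rows appear; 2 have NULL course.

SQL:
SELECT a.student, b.title AS course
FROM enrollments a
LEFT JOIN courses b ON a.course_id = b.id

Result:
student | course    
--------+-----------
Mia     | NULL      
Uma     | Algorithms
Alice   | History   
Ivan    | NULL      


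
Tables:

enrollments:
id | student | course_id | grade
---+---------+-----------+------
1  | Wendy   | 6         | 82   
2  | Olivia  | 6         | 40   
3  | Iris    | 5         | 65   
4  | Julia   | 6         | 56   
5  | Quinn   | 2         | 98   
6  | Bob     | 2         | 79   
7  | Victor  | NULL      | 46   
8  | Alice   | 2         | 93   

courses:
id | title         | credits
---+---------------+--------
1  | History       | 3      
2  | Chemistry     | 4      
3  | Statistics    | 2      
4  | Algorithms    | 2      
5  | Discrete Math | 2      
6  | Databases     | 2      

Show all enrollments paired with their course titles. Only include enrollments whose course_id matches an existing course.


INNER JOIN keeps only enrollments rows whose course_id matches an id in courses. Walk through each enrollment:
  - enrollment 1 (Wendy): course_id=6 -> matches Databases
  - enrollment 2 (Olivia): course_id=6 -> matches Databases
  - enrollment 3 (Iris): course_id=5 -> matches Discrete Math
  - enrollment 4 (Julia): course_id=6 -> matches Databases
  - enrollment 5 (Quinn): course_id=2 -> matches Chemistry
  - enrollment 6 (Bob): course_id=2 -> matches Chemistry
  - enrollment 7 (Victor): course_id=NULL, no match -> dropped
  - enrollment 8 (Alice): course_id=2 -> matches Chemistry
So 1 of 8 rows is dropped.

SQL:
SELECT a.student, b.title AS course
FROM enrollments a
INNER JOIN courses b ON a.course_id = b.id

Result:
student | course       
--------+--------------
Wendy   | Databases    
Olivia  | Databases    
Iris    | Discrete Math
Julia   | Databases    
Quinn   | Chemistry    
Bob     | Chemistry    
Alice   | Chemistry    


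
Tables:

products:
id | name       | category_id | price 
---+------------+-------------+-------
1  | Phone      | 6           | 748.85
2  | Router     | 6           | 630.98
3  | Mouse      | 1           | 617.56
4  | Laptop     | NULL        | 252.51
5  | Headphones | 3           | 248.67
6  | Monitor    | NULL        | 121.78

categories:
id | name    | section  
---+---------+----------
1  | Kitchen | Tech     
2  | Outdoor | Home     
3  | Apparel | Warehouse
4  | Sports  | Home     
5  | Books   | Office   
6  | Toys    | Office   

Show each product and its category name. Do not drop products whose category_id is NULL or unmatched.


LEFT JOIN keeps every row from products (the left table); where category_id has no match in categories, the category columns become NULL. Walk through each product:
  - product 1 (Phone): category_id=6 -> matches Toys
  - product 2 (Router): category_id=6 -> matches Toys
  - product 3 (Mouse): category_id=1 -> matches Kitchen
  - product 4 (Laptop): category_id=NULL, no match -> kept with NULL
  - product 5 (Headphones): category_id=3 -> matches Apparel
  - product 6 (Monitor): category_id=NULL, no match -> kept with NULL
All 6 rows appear; 2 have NULL category.

SQL:
SELECT a.name, b.name AS category
FROM products a
LEFT JOIN categories b ON a.category_id = b.id

Result:
name       | category
-----------+---------
Phone      | Toys    
Router     | Toys    
Mouse      | Kitchen 
Laptop     | NULL    
Headphones | Apparel 
Monitor    | NULL    
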